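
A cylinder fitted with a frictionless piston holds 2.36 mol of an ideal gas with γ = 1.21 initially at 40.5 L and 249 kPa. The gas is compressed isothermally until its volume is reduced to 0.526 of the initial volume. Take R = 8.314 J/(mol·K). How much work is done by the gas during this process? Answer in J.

-6480 J

T₁ = P₁V₁/(nR) = 249×40.5/(2.36×8.314) = 514 K.
Isothermal: T stays 514 K; PV = const ⇒ V₂ = 21.3 L, P₂ = 473 kPa.
W = nRT ln(V₂/V₁) = 2.36×8.314×514×ln(0.526) = -6480 J.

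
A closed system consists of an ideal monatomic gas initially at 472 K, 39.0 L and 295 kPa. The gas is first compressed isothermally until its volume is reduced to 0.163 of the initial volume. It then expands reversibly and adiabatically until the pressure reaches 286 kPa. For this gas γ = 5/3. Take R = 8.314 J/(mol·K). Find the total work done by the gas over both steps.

-11900 J

n = P₁V₁/(RT₁) = 295×39.0/(8.314×472) = 2.93 mol.
Step 1 — Isothermal: T stays 472 K; PV = const ⇒ V₂ = 6.36 L, P₂ = 1810 kPa.
ΔU = 0 (ideal gas, T constant).
W = nRT ln(V₂/V₁) = 2.93×8.314×472×ln(0.163) = -20900 J.
Q = ΔU + W = -20900 J.
State after step 1: P = 1810 kPa, V = 6.36 L, T = 472 K.
Step 2 — Adiabatic: T₂/T₁ = (P₂/P₁)^((γ−1)/γ) ⇒ T₂ = 472×(0.158)^0.400 = 226 K; V₂ = 19.2 L.
ΔU = nCvΔT = 2.93×12.5×(226−472) = -9010 J.
Q = 0 for an adiabatic process, so W = −ΔU = 9010 J.
Net over both steps: W = -11900 J, Q = -20900 J, ΔU = -9010 J.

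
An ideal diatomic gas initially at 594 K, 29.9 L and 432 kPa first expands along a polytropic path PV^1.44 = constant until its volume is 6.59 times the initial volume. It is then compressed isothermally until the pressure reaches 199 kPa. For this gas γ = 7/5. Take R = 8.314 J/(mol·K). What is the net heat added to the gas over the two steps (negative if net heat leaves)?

n = P₁V₁/(RT₁) = 432×29.9/(8.314×594) = 2.62 mol.
Step 1 — Polytropic n=1.44: T₂ = T₁(V₁/V₂)^(n−1) = 594×(0.152)^0.44 = 259 K; P₂ = P₁(V₁/V₂)^n = 28.6 kPa.
W = (P₁V₁−P₂V₂)/(n−1) = (432×29.9−28.6×197)/0.44 = 16600 J.
ΔU = nCvΔT = 2.62×20.8×(259−594) = -18200 J.
Q = ΔU + W = -1660 J.
State after step 1: P = 28.6 kPa, V = 197 L, T = 259 K.
Step 2 — Isothermal: T stays 259 K; PV = const ⇒ V₂ = 28.3 L, P₂ = 199 kPa.
ΔU = 0 (ideal gas, T constant).
W = nRT ln(V₂/V₁) = 2.62×8.314×259×ln(0.144) = -10900 J.
Q = ΔU + W = -10900 J.
Net over both steps: W = 5620 J, Q = -12600 J, ΔU = -18200 J.

-12600 J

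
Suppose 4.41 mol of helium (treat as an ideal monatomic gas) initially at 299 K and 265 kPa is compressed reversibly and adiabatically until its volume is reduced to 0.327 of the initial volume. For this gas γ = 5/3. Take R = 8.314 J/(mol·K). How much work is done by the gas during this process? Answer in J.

-18200 J

V₁ = nRT₁/P₁ = 4.41×8.314×299/265 = 41.4 L.
Adiabatic: TV^(γ−1) = const ⇒ T₂ = 299×(3.06)^0.667 = 630 K; PV^γ = const ⇒ P₂ = 1710 kPa.
ΔU = nCvΔT = 4.41×12.5×(630−299) = 18200 J.
Q = 0 for an adiabatic process, so W = −ΔU = -18200 J.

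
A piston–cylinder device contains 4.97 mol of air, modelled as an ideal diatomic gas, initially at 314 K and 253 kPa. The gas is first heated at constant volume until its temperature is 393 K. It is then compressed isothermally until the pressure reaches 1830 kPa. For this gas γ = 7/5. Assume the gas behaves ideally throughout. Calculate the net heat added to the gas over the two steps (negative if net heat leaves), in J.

V₁ = nRT₁/P₁ = 4.97×8.314×314/253 = 51.3 L.
Step 1 — Isochoric: V stays 51.3 L; P/T = const ⇒ T₂ = 393 K, P₂ = 317 kPa.
W = 0 (no volume change).
ΔU = nCvΔT = 4.97×20.8×(393−314) = 8160 J.
Q = ΔU = 8160 J.
State after step 1: P = 317 kPa, V = 51.3 L, T = 393 K.
Step 2 — Isothermal: T stays 393 K; PV = const ⇒ V₂ = 8.87 L, P₂ = 1830 kPa.
ΔU = 0 (ideal gas, T constant).
W = nRT ln(V₂/V₁) = 4.97×8.314×393×ln(0.173) = -28500 J.
Q = ΔU + W = -28500 J.
Net over both steps: W = -28500 J, Q = -20300 J, ΔU = 8160 J.

-20300 J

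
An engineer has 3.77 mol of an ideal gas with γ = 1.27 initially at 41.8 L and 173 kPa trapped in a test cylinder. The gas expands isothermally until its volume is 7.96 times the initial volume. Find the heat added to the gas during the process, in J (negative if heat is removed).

T₁ = P₁V₁/(nR) = 173×41.8/(3.77×8.314) = 231 K.
Isothermal: T stays 231 K; PV = const ⇒ V₂ = 333 L, P₂ = 21.7 kPa.
ΔU = 0 (ideal gas, T constant).
W = nRT ln(V₂/V₁) = 3.77×8.314×231×ln(7.96) = 15000 J.
Q = ΔU + W = 15000 J.

15000 J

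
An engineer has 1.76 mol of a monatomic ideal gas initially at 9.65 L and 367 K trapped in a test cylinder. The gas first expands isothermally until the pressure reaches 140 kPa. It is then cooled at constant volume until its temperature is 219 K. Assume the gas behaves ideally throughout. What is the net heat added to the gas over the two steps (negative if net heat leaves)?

4160 J

P₁ = nRT₁/V₁ = 1.76×8.314×367/9.65 = 556 kPa.
Step 1 — Isothermal: T stays 367 K; PV = const ⇒ V₂ = 38.4 L, P₂ = 140 kPa.
ΔU = 0 (ideal gas, T constant).
W = nRT ln(V₂/V₁) = 1.76×8.314×367×ln(3.97) = 7410 J.
Q = ΔU + W = 7410 J.
State after step 1: P = 140 kPa, V = 38.4 L, T = 367 K.
Step 2 — Isochoric: V stays 38.4 L; P/T = const ⇒ T₂ = 219 K, P₂ = 83.5 kPa.
W = 0 (no volume change).
ΔU = nCvΔT = 1.76×12.5×(219−367) = -3250 J.
Q = ΔU = -3250 J.
Net over both steps: W = 7410 J, Q = 4160 J, ΔU = -3250 J.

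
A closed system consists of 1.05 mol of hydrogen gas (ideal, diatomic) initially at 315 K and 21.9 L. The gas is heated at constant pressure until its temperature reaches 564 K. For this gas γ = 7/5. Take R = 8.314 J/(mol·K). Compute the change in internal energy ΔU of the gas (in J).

P₁ = nRT₁/V₁ = 1.05×8.314×315/21.9 = 126 kPa.
Isobaric: P stays 126 kPa; V/T = const ⇒ T₂ = 564 K, V₂ = 39.2 L.
For an ideal gas ΔU = nCvΔT with Cv = (5/2)R = 20.8 J/(mol·K).
ΔU = 1.05×20.8×(564−315) = 5430 J.

5430 J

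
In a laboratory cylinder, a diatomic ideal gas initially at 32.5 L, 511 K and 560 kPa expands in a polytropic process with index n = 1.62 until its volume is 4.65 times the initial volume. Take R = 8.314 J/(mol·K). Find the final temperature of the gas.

Polytropic n=1.62: T₂ = T₁(V₁/V₂)^(n−1) = 511×(0.215)^0.62 = 197 K; P₂ = P₁(V₁/V₂)^n = 46.4 kPa.

197 K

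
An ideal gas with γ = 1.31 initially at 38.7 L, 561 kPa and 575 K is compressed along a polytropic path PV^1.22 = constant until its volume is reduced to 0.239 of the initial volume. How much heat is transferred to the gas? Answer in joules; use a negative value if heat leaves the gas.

n = P₁V₁/(RT₁) = 561×38.7/(8.314×575) = 4.54 mol.
Polytropic n=1.22: T₂ = T₁(V₁/V₂)^(n−1) = 575×(4.18)^0.22 = 788 K; P₂ = P₁(V₁/V₂)^n = 3220 kPa.
W = (P₁V₁−P₂V₂)/(n−1) = (561×38.7−3220×9.25)/0.22 = -36500 J.
ΔU = nCvΔT = 4.54×26.8×(788−575) = 25900 J.
Q = ΔU + W = -10600 J.

-10600 J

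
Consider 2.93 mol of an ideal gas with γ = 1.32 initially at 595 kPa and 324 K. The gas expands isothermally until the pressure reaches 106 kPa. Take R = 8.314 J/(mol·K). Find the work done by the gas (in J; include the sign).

13600 J

V₁ = nRT₁/P₁ = 2.93×8.314×324/595 = 13.3 L.
Isothermal: T stays 324 K; PV = const ⇒ V₂ = 74.5 L, P₂ = 106 kPa.
W = nRT ln(V₂/V₁) = 2.93×8.314×324×ln(5.61) = 13600 J.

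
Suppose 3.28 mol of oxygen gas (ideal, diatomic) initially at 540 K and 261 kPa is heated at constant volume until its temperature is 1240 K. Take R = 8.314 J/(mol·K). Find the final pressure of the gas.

599 kPa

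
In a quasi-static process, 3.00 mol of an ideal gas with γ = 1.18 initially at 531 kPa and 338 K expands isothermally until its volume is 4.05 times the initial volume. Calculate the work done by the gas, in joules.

V₁ = nRT₁/P₁ = 3.00×8.314×338/531 = 15.9 L.
Isothermal: T stays 338 K; PV = const ⇒ V₂ = 64.3 L, P₂ = 131 kPa.
W = nRT ln(V₂/V₁) = 3.00×8.314×338×ln(4.05) = 11800 J.

11800 J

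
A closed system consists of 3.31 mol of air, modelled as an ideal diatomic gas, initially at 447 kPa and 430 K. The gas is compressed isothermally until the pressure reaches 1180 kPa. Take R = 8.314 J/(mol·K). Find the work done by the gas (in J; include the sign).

V₁ = nRT₁/P₁ = 3.31×8.314×430/447 = 26.5 L.
Isothermal: T stays 430 K; PV = const ⇒ V₂ = 10.0 L, P₂ = 1180 kPa.
W = nRT ln(V₂/V₁) = 3.31×8.314×430×ln(0.379) = -11500 J.

-11500 J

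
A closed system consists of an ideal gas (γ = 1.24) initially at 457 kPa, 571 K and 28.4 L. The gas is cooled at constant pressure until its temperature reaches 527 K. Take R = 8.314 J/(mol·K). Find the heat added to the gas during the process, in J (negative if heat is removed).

-5170 J

n = P₁V₁/(RT₁) = 457×28.4/(8.314×571) = 2.73 mol.
Isobaric: P stays 457 kPa; V/T = const ⇒ T₂ = 527 K, V₂ = 26.2 L.
W = PΔV = 457×(26.2−28.4) kPa·L = -1000 J.
ΔU = nCvΔT = 2.73×34.6×(527−571) = -4170 J.
Q = ΔU + W = nCpΔT = -5170 J.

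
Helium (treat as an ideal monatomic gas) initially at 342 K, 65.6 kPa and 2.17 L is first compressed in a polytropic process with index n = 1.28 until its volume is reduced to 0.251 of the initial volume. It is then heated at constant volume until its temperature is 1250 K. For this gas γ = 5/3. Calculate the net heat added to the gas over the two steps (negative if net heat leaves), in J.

327 J

n = P₁V₁/(RT₁) = 65.6×2.17/(8.314×342) = 0.0501 mol.
Step 1 — Polytropic n=1.28: T₂ = T₁(V₁/V₂)^(n−1) = 342×(3.98)^0.28 = 504 K; P₂ = P₁(V₁/V₂)^n = 385 kPa.
W = (P₁V₁−P₂V₂)/(n−1) = (65.6×2.17−385×0.545)/0.28 = -240 J.
ΔU = nCvΔT = 0.0501×12.5×(504−342) = 101 J.
Q = ΔU + W = -139 J.
State after step 1: P = 385 kPa, V = 0.545 L, T = 504 K.
Step 2 — Isochoric: V stays 0.545 L; P/T = const ⇒ T₂ = 1250 K, P₂ = 955 kPa.
W = 0 (no volume change).
ΔU = nCvΔT = 0.0501×12.5×(1250−504) = 466 J.
Q = ΔU = 466 J.
Net over both steps: W = -240 J, Q = 327 J, ΔU = 567 J.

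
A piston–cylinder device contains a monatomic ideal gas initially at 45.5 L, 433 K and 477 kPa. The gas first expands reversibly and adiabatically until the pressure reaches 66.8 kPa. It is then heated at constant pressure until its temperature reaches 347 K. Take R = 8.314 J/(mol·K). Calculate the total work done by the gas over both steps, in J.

n = P₁V₁/(RT₁) = 477×45.5/(8.314×433) = 6.03 mol.
Step 1 — Adiabatic: T₂/T₁ = (P₂/P₁)^((γ−1)/γ) ⇒ T₂ = 433×(0.140)^0.400 = 197 K; V₂ = 148 L.
ΔU = nCvΔT = 6.03×12.5×(197−433) = -17700 J.
Q = 0 for an adiabatic process, so W = −ΔU = 17700 J.
State after step 1: P = 66.8 kPa, V = 148 L, T = 197 K.
Step 2 — Isobaric: P stays 66.8 kPa; V/T = const ⇒ T₂ = 347 K, V₂ = 260 L.
W = PΔV = 66.8×(260−148) kPa·L = 7510 J.
ΔU = nCvΔT = 6.03×12.5×(347−197) = 11300 J.
Q = ΔU + W = nCpΔT = 18800 J.
Net over both steps: W = 25200 J, Q = 18800 J, ΔU = -6470 J.

25200 J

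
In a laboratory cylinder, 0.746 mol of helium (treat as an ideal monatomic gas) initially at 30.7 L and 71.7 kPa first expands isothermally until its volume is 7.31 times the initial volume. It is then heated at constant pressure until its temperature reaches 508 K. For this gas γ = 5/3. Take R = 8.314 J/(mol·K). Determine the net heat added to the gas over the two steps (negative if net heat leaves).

6750 J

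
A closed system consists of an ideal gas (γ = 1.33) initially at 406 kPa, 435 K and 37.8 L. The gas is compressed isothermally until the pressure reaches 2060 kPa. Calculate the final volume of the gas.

7.45 L

Isothermal: T stays 435 K; PV = const ⇒ V₂ = 7.45 L, P₂ = 2060 kPa.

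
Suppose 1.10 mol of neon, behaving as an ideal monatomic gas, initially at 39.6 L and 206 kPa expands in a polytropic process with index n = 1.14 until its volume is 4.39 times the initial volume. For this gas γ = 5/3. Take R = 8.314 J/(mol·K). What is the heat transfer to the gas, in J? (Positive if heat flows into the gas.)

T₁ = P₁V₁/(nR) = 206×39.6/(1.10×8.314) = 892 K.
Polytropic n=1.14: T₂ = T₁(V₁/V₂)^(n−1) = 892×(0.228)^0.14 = 725 K; P₂ = P₁(V₁/V₂)^n = 38.1 kPa.
W = (P₁V₁−P₂V₂)/(n−1) = (206×39.6−38.1×174)/0.14 = 10900 J.
ΔU = nCvΔT = 1.10×12.5×(725−892) = -2290 J.
Q = ΔU + W = 8610 J.

8610 J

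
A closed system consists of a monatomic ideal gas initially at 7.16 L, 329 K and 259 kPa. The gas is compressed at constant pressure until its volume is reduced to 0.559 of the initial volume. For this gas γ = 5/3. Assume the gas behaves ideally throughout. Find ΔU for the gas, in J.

-1230 J

n = P₁V₁/(RT₁) = 259×7.16/(8.314×329) = 0.678 mol.
Isobaric: P stays 259 kPa; V/T = const ⇒ T₂ = 184 K, V₂ = 4.00 L.
For an ideal gas ΔU = nCvΔT with Cv = (3/2)R = 12.5 J/(mol·K).
ΔU = 0.678×12.5×(184−329) = -1230 J.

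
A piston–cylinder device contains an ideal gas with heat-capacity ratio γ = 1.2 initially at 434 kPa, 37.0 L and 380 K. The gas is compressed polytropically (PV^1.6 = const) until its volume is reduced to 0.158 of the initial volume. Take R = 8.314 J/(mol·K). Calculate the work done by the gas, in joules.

-54200 J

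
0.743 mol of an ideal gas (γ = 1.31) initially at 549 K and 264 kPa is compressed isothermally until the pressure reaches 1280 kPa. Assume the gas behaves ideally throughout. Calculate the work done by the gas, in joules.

V₁ = nRT₁/P₁ = 0.743×8.314×549/264 = 12.8 L.
Isothermal: T stays 549 K; PV = const ⇒ V₂ = 2.65 L, P₂ = 1280 kPa.
W = nRT ln(V₂/V₁) = 0.743×8.314×549×ln(0.206) = -5350 J.

-5350 J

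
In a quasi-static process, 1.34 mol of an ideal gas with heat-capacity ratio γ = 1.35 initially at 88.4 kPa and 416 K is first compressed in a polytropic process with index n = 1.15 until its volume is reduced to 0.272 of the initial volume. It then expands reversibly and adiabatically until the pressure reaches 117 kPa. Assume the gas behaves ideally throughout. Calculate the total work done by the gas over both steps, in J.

V₁ = nRT₁/P₁ = 1.34×8.314×416/88.4 = 52.4 L.
Step 1 — Polytropic n=1.15: T₂ = T₁(V₁/V₂)^(n−1) = 416×(3.68)^0.15 = 506 K; P₂ = P₁(V₁/V₂)^n = 395 kPa.
W = (P₁V₁−P₂V₂)/(n−1) = (88.4×52.4−395×14.3)/0.15 = -6660 J.
ΔU = nCvΔT = 1.34×23.8×(506−416) = 2860 J.
Q = ΔU + W = -3810 J.
State after step 1: P = 395 kPa, V = 14.3 L, T = 506 K.
Step 2 — Adiabatic: T₂/T₁ = (P₂/P₁)^((γ−1)/γ) ⇒ T₂ = 506×(0.296)^0.259 = 369 K; V₂ = 35.1 L.
ΔU = nCvΔT = 1.34×23.8×(369−506) = -4360 J.
Q = 0 for an adiabatic process, so W = −ΔU = 4360 J.
Net over both steps: W = -2310 J, Q = -3810 J, ΔU = -1500 J.

-2310 J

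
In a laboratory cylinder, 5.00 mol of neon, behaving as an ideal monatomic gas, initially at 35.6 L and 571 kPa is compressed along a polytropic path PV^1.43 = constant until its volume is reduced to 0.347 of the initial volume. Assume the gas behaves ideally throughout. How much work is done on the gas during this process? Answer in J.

T₁ = P₁V₁/(nR) = 571×35.6/(5.00×8.314) = 489 K.
Polytropic n=1.43: T₂ = T₁(V₁/V₂)^(n−1) = 489×(2.88)^0.43 = 771 K; P₂ = P₁(V₁/V₂)^n = 2590 kPa.
W = (P₁V₁−P₂V₂)/(n−1) = (571×35.6−2590×12.4)/0.43 = -27200 J.
Work done on the gas = −W_by = 27200 J.

27200 J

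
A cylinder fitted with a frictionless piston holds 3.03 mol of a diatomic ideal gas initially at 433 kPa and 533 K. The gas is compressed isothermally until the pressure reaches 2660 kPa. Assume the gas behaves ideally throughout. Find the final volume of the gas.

V₁ = nRT₁/P₁ = 3.03×8.314×533/433 = 31.0 L.
Isothermal: T stays 533 K; PV = const ⇒ V₂ = 5.05 L, P₂ = 2660 kPa.

5.05 L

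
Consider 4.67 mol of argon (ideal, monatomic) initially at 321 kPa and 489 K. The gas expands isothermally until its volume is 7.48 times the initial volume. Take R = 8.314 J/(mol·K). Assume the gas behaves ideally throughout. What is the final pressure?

42.9 kPa

V₁ = nRT₁/P₁ = 4.67×8.314×489/321 = 59.1 L.
Isothermal: T stays 489 K; PV = const ⇒ V₂ = 442 L, P₂ = 42.9 kPa.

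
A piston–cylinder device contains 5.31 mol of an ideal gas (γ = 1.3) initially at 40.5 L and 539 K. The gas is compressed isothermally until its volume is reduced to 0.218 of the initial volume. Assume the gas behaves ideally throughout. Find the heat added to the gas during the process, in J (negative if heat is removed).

-36200 J

P₁ = nRT₁/V₁ = 5.31×8.314×539/40.5 = 588 kPa.
Isothermal: T stays 539 K; PV = const ⇒ V₂ = 8.83 L, P₂ = 2700 kPa.
ΔU = 0 (ideal gas, T constant).
W = nRT ln(V₂/V₁) = 5.31×8.314×539×ln(0.218) = -36200 J.
Q = ΔU + W = -36200 J.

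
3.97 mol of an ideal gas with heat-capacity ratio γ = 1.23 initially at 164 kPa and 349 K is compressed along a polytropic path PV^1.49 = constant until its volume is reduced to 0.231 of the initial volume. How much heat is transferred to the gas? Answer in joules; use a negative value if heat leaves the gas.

V₁ = nRT₁/P₁ = 3.97×8.314×349/164 = 70.2 L.
Polytropic n=1.49: T₂ = T₁(V₁/V₂)^(n−1) = 349×(4.33)^0.49 = 716 K; P₂ = P₁(V₁/V₂)^n = 1460 kPa.
W = (P₁V₁−P₂V₂)/(n−1) = (164×70.2−1460×16.2)/0.49 = -24700 J.
ΔU = nCvΔT = 3.97×36.1×(716−349) = 52600 J.
Q = ΔU + W = 27900 J.

27900 J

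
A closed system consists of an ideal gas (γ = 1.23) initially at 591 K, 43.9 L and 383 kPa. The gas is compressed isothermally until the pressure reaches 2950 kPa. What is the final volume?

5.70 L

Isothermal: T stays 591 K; PV = const ⇒ V₂ = 5.70 L, P₂ = 2950 kPa.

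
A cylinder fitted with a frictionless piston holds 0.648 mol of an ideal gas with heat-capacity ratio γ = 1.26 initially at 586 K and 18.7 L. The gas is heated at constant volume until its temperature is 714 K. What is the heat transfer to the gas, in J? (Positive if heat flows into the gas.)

P₁ = nRT₁/V₁ = 0.648×8.314×586/18.7 = 169 kPa.
Isochoric: V stays 18.7 L; P/T = const ⇒ T₂ = 714 K, P₂ = 206 kPa.
W = 0 (no volume change).
ΔU = nCvΔT = 0.648×32.0×(714−586) = 2650 J.
Q = ΔU = 2650 J.

2650 J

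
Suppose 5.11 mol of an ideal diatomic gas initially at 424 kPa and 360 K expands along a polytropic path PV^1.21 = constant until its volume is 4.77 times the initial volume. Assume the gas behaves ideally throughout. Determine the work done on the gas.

V₁ = nRT₁/P₁ = 5.11×8.314×360/424 = 36.1 L.
Polytropic n=1.21: T₂ = T₁(V₁/V₂)^(n−1) = 360×(0.210)^0.21 = 259 K; P₂ = P₁(V₁/V₂)^n = 64.0 kPa.
W = (P₁V₁−P₂V₂)/(n−1) = (424×36.1−64.0×172)/0.21 = 20400 J.
Work done on the gas = −W_by = -20400 J.

-20400 J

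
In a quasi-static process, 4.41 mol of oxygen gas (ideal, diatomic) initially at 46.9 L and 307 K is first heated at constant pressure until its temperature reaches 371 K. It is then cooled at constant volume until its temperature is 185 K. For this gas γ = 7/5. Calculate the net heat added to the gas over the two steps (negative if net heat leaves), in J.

-8840 J

P₁ = nRT₁/V₁ = 4.41×8.314×307/46.9 = 240 kPa.
Step 1 — Isobaric: P stays 240 kPa; V/T = const ⇒ T₂ = 371 K, V₂ = 56.7 L.
W = PΔV = 240×(56.7−46.9) kPa·L = 2350 J.
ΔU = nCvΔT = 4.41×20.8×(371−307) = 5870 J.
Q = ΔU + W = nCpΔT = 8210 J.
State after step 1: P = 240 kPa, V = 56.7 L, T = 371 K.
Step 2 — Isochoric: V stays 56.7 L; P/T = const ⇒ T₂ = 185 K, P₂ = 120 kPa.
W = 0 (no volume change).
ΔU = nCvΔT = 4.41×20.8×(185−371) = -17000 J.
Q = ΔU = -17000 J.
Net over both steps: W = 2350 J, Q = -8840 J, ΔU = -11200 J.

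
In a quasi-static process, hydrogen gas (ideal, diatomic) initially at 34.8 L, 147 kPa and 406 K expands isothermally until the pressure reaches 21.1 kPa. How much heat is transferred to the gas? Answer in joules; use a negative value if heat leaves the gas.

9930 J

n = P₁V₁/(RT₁) = 147×34.8/(8.314×406) = 1.52 mol.
Isothermal: T stays 406 K; PV = const ⇒ V₂ = 242 L, P₂ = 21.1 kPa.
ΔU = 0 (ideal gas, T constant).
W = nRT ln(V₂/V₁) = 1.52×8.314×406×ln(6.97) = 9930 J.
Q = ΔU + W = 9930 J.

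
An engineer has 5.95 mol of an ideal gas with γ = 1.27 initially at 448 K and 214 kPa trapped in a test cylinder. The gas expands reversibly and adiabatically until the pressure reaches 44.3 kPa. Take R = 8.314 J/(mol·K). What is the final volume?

358 L

V₁ = nRT₁/P₁ = 5.95×8.314×448/214 = 104 L.
Adiabatic: T₂/T₁ = (P₂/P₁)^((γ−1)/γ) ⇒ T₂ = 448×(0.207)^0.213 = 321 K; V₂ = 358 L.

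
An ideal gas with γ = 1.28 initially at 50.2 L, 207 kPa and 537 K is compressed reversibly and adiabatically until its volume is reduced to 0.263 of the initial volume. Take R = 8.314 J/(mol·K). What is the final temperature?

Adiabatic: TV^(γ−1) = const ⇒ T₂ = 537×(3.80)^0.280 = 781 K; PV^γ = const ⇒ P₂ = 1140 kPa.

781 K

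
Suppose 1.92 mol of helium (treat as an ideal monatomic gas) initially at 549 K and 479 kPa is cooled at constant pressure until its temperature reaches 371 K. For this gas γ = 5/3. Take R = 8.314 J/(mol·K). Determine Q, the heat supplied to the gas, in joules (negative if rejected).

-7100 J

V₁ = nRT₁/P₁ = 1.92×8.314×549/479 = 18.3 L.
Isobaric: P stays 479 kPa; V/T = const ⇒ T₂ = 371 K, V₂ = 12.4 L.
W = PΔV = 479×(12.4−18.3) kPa·L = -2840 J.
ΔU = nCvΔT = 1.92×12.5×(371−549) = -4260 J.
Q = ΔU + W = nCpΔT = -7100 J.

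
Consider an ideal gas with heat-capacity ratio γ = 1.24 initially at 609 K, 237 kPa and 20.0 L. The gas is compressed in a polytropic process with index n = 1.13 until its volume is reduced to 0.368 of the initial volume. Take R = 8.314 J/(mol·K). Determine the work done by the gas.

n = P₁V₁/(RT₁) = 237×20.0/(8.314×609) = 0.936 mol.
Polytropic n=1.13: T₂ = T₁(V₁/V₂)^(n−1) = 609×(2.72)^0.13 = 694 K; P₂ = P₁(V₁/V₂)^n = 733 kPa.
W = (P₁V₁−P₂V₂)/(n−1) = (237×20.0−733×7.36)/0.13 = -5060 J.

-5060 J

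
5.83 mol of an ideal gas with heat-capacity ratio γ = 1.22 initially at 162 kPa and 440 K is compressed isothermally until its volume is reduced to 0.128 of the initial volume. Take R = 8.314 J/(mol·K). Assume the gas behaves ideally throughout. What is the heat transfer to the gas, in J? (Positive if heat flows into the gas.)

-43800 J

V₁ = nRT₁/P₁ = 5.83×8.314×440/162 = 132 L.
Isothermal: T stays 440 K; PV = const ⇒ V₂ = 16.9 L, P₂ = 1270 kPa.
ΔU = 0 (ideal gas, T constant).
W = nRT ln(V₂/V₁) = 5.83×8.314×440×ln(0.128) = -43800 J.
Q = ΔU + W = -43800 J.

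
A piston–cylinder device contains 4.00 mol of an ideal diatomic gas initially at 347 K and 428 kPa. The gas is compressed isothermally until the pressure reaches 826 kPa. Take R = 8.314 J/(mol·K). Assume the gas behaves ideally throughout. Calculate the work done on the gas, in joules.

V₁ = nRT₁/P₁ = 4.00×8.314×347/428 = 27.0 L.
Isothermal: T stays 347 K; PV = const ⇒ V₂ = 14.0 L, P₂ = 826 kPa.
W = nRT ln(V₂/V₁) = 4.00×8.314×347×ln(0.518) = -7590 J.
Work done on the gas = −W_by = 7590 J.

7590 J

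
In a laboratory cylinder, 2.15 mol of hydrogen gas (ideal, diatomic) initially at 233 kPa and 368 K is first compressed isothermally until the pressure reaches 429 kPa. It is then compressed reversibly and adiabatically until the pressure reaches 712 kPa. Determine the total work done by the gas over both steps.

V₁ = nRT₁/P₁ = 2.15×8.314×368/233 = 28.2 L.
Step 1 — Isothermal: T stays 368 K; PV = const ⇒ V₂ = 15.3 L, P₂ = 429 kPa.
ΔU = 0 (ideal gas, T constant).
W = nRT ln(V₂/V₁) = 2.15×8.314×368×ln(0.543) = -4020 J.
Q = ΔU + W = -4020 J.
State after step 1: P = 429 kPa, V = 15.3 L, T = 368 K.
Step 2 — Adiabatic: T₂/T₁ = (P₂/P₁)^((γ−1)/γ) ⇒ T₂ = 368×(1.66)^0.286 = 425 K; V₂ = 10.7 L.
ΔU = nCvΔT = 2.15×20.8×(425−368) = 2560 J.
Q = 0 for an adiabatic process, so W = −ΔU = -2560 J.
Net over both steps: W = -6580 J, Q = -4020 J, ΔU = 2560 J.

-6580 J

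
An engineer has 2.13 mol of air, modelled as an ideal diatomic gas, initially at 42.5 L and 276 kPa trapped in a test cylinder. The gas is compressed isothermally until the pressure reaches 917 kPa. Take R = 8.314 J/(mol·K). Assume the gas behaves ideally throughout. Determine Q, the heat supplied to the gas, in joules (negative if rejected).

-14100 J

T₁ = P₁V₁/(nR) = 276×42.5/(2.13×8.314) = 662 K.
Isothermal: T stays 662 K; PV = const ⇒ V₂ = 12.8 L, P₂ = 917 kPa.
ΔU = 0 (ideal gas, T constant).
W = nRT ln(V₂/V₁) = 2.13×8.314×662×ln(0.301) = -14100 J.
Q = ΔU + W = -14100 J.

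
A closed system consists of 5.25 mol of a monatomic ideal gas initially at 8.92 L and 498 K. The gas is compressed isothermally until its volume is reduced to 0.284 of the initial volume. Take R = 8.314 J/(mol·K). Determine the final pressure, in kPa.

8580 kPa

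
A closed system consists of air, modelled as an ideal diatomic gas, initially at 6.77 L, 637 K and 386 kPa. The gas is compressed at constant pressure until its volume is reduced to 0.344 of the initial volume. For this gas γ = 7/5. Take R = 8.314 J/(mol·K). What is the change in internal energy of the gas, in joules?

n = P₁V₁/(RT₁) = 386×6.77/(8.314×637) = 0.493 mol.
Isobaric: P stays 386 kPa; V/T = const ⇒ T₂ = 219 K, V₂ = 2.33 L.
For an ideal gas ΔU = nCvΔT with Cv = (5/2)R = 20.8 J/(mol·K).
ΔU = 0.493×20.8×(219−637) = -4290 J.

-4290 J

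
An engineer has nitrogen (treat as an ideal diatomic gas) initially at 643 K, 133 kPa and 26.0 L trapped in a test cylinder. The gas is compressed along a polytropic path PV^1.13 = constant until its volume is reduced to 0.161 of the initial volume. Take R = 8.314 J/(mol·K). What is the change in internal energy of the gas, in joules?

n = P₁V₁/(RT₁) = 133×26.0/(8.314×643) = 0.647 mol.
Polytropic n=1.13: T₂ = T₁(V₁/V₂)^(n−1) = 643×(6.21)^0.13 = 815 K; P₂ = P₁(V₁/V₂)^n = 1050 kPa.
For an ideal gas ΔU = nCvΔT with Cv = (5/2)R = 20.8 J/(mol·K).
ΔU = 0.647×20.8×(815−643) = 2320 J.

2320 J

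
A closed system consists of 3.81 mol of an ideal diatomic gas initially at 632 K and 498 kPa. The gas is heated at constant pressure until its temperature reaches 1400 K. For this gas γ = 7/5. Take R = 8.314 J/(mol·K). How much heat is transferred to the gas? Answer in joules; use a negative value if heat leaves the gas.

85100 J

V₁ = nRT₁/P₁ = 3.81×8.314×632/498 = 40.2 L.
Isobaric: P stays 498 kPa; V/T = const ⇒ T₂ = 1400 K, V₂ = 89.0 L.
W = PΔV = 498×(89.0−40.2) kPa·L = 24300 J.
ΔU = nCvΔT = 3.81×20.8×(1400−632) = 60800 J.
Q = ΔU + W = nCpΔT = 85100 J.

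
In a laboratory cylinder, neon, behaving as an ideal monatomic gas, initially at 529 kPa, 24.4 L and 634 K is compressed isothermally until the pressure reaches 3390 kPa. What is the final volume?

Isothermal: T stays 634 K; PV = const ⇒ V₂ = 3.81 L, P₂ = 3390 kPa.

3.81 L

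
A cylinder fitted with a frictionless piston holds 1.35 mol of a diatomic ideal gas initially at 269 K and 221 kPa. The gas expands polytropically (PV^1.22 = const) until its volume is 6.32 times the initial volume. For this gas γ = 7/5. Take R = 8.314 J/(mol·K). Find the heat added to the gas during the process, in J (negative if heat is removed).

2060 J

V₁ = nRT₁/P₁ = 1.35×8.314×269/221 = 13.7 L.
Polytropic n=1.22: T₂ = T₁(V₁/V₂)^(n−1) = 269×(0.158)^0.22 = 179 K; P₂ = P₁(V₁/V₂)^n = 23.3 kPa.
W = (P₁V₁−P₂V₂)/(n−1) = (221×13.7−23.3×86.3)/0.22 = 4580 J.
ΔU = nCvΔT = 1.35×20.8×(179−269) = -2520 J.
Q = ΔU + W = 2060 J.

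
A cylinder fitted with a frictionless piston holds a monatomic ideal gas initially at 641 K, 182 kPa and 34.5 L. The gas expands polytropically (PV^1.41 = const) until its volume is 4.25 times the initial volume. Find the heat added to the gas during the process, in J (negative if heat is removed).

n = P₁V₁/(RT₁) = 182×34.5/(8.314×641) = 1.18 mol.
Polytropic n=1.41: T₂ = T₁(V₁/V₂)^(n−1) = 641×(0.235)^0.41 = 354 K; P₂ = P₁(V₁/V₂)^n = 23.7 kPa.
W = (P₁V₁−P₂V₂)/(n−1) = (182×34.5−23.7×147)/0.41 = 6850 J.
ΔU = nCvΔT = 1.18×12.5×(354−641) = -4210 J.
Q = ΔU + W = 2640 J.

2640 J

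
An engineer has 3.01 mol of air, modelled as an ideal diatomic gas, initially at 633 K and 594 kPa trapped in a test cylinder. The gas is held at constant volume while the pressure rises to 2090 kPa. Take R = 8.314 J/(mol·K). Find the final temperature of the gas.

V₁ = nRT₁/P₁ = 3.01×8.314×633/594 = 26.7 L.
Isochoric: V stays 26.7 L; P/T = const ⇒ T₂ = 2230 K, P₂ = 2090 kPa.

2230 K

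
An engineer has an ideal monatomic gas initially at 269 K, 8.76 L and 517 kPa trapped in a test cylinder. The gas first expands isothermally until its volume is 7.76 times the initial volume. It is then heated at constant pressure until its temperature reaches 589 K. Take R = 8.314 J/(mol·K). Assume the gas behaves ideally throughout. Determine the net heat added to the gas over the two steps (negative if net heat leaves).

22700 J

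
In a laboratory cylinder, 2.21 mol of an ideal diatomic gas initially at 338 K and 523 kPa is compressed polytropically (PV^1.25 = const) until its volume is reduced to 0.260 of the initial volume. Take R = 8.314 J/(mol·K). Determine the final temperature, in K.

473 K

V₁ = nRT₁/P₁ = 2.21×8.314×338/523 = 11.9 L.
Polytropic n=1.25: T₂ = T₁(V₁/V₂)^(n−1) = 338×(3.85)^0.25 = 473 K; P₂ = P₁(V₁/V₂)^n = 2820 kPa.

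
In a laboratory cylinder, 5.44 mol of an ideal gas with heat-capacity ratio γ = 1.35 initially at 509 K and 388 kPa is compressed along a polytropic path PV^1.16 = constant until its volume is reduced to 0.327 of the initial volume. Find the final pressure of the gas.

1420 kPa

V₁ = nRT₁/P₁ = 5.44×8.314×509/388 = 59.3 L.
Polytropic n=1.16: T₂ = T₁(V₁/V₂)^(n−1) = 509×(3.06)^0.16 = 609 K; P₂ = P₁(V₁/V₂)^n = 1420 kPa.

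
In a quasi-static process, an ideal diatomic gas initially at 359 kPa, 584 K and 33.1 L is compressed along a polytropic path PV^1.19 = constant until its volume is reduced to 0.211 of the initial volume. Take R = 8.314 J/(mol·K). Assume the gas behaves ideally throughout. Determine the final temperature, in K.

785 K

Polytropic n=1.19: T₂ = T₁(V₁/V₂)^(n−1) = 584×(4.74)^0.19 = 785 K; P₂ = P₁(V₁/V₂)^n = 2290 kPa.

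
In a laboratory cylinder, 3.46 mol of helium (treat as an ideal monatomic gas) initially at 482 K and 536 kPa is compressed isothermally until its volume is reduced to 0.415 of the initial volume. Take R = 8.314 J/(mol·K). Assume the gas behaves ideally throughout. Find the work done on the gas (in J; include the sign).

12200 J

V₁ = nRT₁/P₁ = 3.46×8.314×482/536 = 25.9 L.
Isothermal: T stays 482 K; PV = const ⇒ V₂ = 10.7 L, P₂ = 1290 kPa.
W = nRT ln(V₂/V₁) = 3.46×8.314×482×ln(0.415) = -12200 J.
Work done on the gas = −W_by = 12200 J.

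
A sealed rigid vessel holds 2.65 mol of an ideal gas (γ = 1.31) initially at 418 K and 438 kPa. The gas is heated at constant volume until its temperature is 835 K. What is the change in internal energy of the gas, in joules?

29600 J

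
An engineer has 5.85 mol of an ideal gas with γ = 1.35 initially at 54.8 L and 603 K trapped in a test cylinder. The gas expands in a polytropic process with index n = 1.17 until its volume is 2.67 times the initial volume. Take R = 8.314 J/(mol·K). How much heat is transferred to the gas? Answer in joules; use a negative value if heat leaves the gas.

P₁ = nRT₁/V₁ = 5.85×8.314×603/54.8 = 535 kPa.
Polytropic n=1.17: T₂ = T₁(V₁/V₂)^(n−1) = 603×(0.375)^0.17 = 510 K; P₂ = P₁(V₁/V₂)^n = 170 kPa.
W = (P₁V₁−P₂V₂)/(n−1) = (535×54.8−170×146)/0.17 = 26500 J.
ΔU = nCvΔT = 5.85×23.8×(510−603) = -12900 J.
Q = ΔU + W = 13600 J.

13600 J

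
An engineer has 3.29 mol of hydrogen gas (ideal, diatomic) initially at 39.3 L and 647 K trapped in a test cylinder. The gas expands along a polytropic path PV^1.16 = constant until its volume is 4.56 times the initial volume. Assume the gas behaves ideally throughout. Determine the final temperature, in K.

508 K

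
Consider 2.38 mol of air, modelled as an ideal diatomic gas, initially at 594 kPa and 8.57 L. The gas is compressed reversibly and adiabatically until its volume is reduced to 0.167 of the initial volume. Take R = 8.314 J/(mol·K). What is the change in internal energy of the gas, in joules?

13300 J

T₁ = P₁V₁/(nR) = 594×8.57/(2.38×8.314) = 257 K.
Adiabatic: TV^(γ−1) = const ⇒ T₂ = 257×(5.99)^0.400 = 526 K; PV^γ = const ⇒ P₂ = 7280 kPa.
For an ideal gas ΔU = nCvΔT with Cv = (5/2)R = 20.8 J/(mol·K).
ΔU = 2.38×20.8×(526−257) = 13300 J.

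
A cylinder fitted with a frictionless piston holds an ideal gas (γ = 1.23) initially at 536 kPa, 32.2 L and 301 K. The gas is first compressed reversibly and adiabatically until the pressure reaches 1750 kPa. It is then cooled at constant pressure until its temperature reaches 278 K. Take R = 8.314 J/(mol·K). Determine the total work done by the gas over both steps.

-24200 J

n = P₁V₁/(RT₁) = 536×32.2/(8.314×301) = 6.90 mol.
Step 1 — Adiabatic: T₂/T₁ = (P₂/P₁)^((γ−1)/γ) ⇒ T₂ = 301×(3.26)^0.187 = 376 K; V₂ = 12.3 L.
ΔU = nCvΔT = 6.90×36.1×(376−301) = 18600 J.
Q = 0 for an adiabatic process, so W = −ΔU = -18600 J.
State after step 1: P = 1750 kPa, V = 12.3 L, T = 376 K.
Step 2 — Isobaric: P stays 1750 kPa; V/T = const ⇒ T₂ = 278 K, V₂ = 9.11 L.
W = PΔV = 1750×(9.11−12.3) kPa·L = -5590 J.
ΔU = nCvΔT = 6.90×36.1×(278−376) = -24300 J.
Q = ΔU + W = nCpΔT = -29900 J.
Net over both steps: W = -24200 J, Q = -29900 J, ΔU = -5730 J.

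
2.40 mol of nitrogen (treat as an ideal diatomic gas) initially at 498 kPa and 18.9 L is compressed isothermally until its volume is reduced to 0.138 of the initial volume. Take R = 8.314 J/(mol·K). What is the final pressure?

T₁ = P₁V₁/(nR) = 498×18.9/(2.40×8.314) = 472 K.
Isothermal: T stays 472 K; PV = const ⇒ V₂ = 2.61 L, P₂ = 3610 kPa.

3610 kPa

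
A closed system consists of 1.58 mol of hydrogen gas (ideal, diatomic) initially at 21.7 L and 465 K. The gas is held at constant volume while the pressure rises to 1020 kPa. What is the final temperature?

P₁ = nRT₁/V₁ = 1.58×8.314×465/21.7 = 281 kPa.
Isochoric: V stays 21.7 L; P/T = const ⇒ T₂ = 1680 K, P₂ = 1020 kPa.

1680 K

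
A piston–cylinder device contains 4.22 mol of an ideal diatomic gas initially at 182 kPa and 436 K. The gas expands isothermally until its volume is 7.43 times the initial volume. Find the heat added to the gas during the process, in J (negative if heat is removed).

V₁ = nRT₁/P₁ = 4.22×8.314×436/182 = 84.0 L.
Isothermal: T stays 436 K; PV = const ⇒ V₂ = 624 L, P₂ = 24.5 kPa.
ΔU = 0 (ideal gas, T constant).
W = nRT ln(V₂/V₁) = 4.22×8.314×436×ln(7.43) = 30700 J.
Q = ΔU + W = 30700 J.

30700 J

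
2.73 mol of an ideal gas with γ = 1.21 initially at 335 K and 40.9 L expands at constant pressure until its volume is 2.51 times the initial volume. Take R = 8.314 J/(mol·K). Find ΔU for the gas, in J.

P₁ = nRT₁/V₁ = 2.73×8.314×335/40.9 = 186 kPa.
Isobaric: P stays 186 kPa; V/T = const ⇒ T₂ = 841 K, V₂ = 103 L.
For an ideal gas ΔU = nCvΔT with Cv = R/(γ−1) = 39.6 J/(mol·K).
ΔU = 2.73×39.6×(841−335) = 54700 J.

54700 J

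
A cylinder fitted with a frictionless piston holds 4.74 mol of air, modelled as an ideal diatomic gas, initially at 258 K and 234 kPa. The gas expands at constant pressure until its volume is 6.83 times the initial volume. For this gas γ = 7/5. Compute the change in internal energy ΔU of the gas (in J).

V₁ = nRT₁/P₁ = 4.74×8.314×258/234 = 43.5 L.
Isobaric: P stays 234 kPa; V/T = const ⇒ T₂ = 1760 K, V₂ = 297 L.
For an ideal gas ΔU = nCvΔT with Cv = (5/2)R = 20.8 J/(mol·K).
ΔU = 4.74×20.8×(1760−258) = 148000 J.

148000 J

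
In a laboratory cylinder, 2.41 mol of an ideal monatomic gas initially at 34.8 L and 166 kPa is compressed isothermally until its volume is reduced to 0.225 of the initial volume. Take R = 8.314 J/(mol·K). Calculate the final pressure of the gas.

T₁ = P₁V₁/(nR) = 166×34.8/(2.41×8.314) = 288 K.
Isothermal: T stays 288 K; PV = const ⇒ V₂ = 7.83 L, P₂ = 738 kPa.

738 kPa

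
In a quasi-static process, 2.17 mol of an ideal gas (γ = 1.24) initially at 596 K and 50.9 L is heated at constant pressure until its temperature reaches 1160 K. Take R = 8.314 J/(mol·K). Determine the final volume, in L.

99.1 L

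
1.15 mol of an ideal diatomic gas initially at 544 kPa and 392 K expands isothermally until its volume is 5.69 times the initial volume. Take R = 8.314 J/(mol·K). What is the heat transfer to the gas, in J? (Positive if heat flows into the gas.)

6520 J

V₁ = nRT₁/P₁ = 1.15×8.314×392/544 = 6.89 L.
Isothermal: T stays 392 K; PV = const ⇒ V₂ = 39.2 L, P₂ = 95.6 kPa.
ΔU = 0 (ideal gas, T constant).
W = nRT ln(V₂/V₁) = 1.15×8.314×392×ln(5.69) = 6520 J.
Q = ΔU + W = 6520 J.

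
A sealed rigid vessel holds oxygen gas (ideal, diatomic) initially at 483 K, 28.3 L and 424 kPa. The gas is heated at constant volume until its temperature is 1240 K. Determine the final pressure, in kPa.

Isochoric: V stays 28.3 L; P/T = const ⇒ T₂ = 1240 K, P₂ = 1090 kPa.

1090 kPa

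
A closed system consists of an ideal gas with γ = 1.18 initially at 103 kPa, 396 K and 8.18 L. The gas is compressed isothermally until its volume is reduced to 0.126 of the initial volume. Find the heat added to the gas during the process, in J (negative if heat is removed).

-1750 J

n = P₁V₁/(RT₁) = 103×8.18/(8.314×396) = 0.256 mol.
Isothermal: T stays 396 K; PV = const ⇒ V₂ = 1.03 L, P₂ = 817 kPa.
ΔU = 0 (ideal gas, T constant).
W = nRT ln(V₂/V₁) = 0.256×8.314×396×ln(0.126) = -1750 J.
Q = ΔU + W = -1750 J.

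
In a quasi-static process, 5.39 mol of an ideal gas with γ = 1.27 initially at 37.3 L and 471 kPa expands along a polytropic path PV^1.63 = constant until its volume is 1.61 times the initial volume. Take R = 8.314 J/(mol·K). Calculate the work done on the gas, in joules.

T₁ = P₁V₁/(nR) = 471×37.3/(5.39×8.314) = 392 K.
Polytropic n=1.63: T₂ = T₁(V₁/V₂)^(n−1) = 392×(0.621)^0.63 = 290 K; P₂ = P₁(V₁/V₂)^n = 217 kPa.
W = (P₁V₁−P₂V₂)/(n−1) = (471×37.3−217×60.1)/0.63 = 7230 J.
Work done on the gas = −W_by = -7230 J.

-7230 J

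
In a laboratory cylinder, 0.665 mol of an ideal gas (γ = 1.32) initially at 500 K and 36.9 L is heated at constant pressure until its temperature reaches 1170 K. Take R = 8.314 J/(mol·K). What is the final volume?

86.3 L

P₁ = nRT₁/V₁ = 0.665×8.314×500/36.9 = 74.9 kPa.
Isobaric: P stays 74.9 kPa; V/T = const ⇒ T₂ = 1170 K, V₂ = 86.3 L.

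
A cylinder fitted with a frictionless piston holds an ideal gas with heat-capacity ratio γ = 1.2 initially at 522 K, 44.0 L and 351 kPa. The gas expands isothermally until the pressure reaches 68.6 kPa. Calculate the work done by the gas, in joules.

n = P₁V₁/(RT₁) = 351×44.0/(8.314×522) = 3.56 mol.
Isothermal: T stays 522 K; PV = const ⇒ V₂ = 225 L, P₂ = 68.6 kPa.
W = nRT ln(V₂/V₁) = 3.56×8.314×522×ln(5.12) = 25200 J.

25200 J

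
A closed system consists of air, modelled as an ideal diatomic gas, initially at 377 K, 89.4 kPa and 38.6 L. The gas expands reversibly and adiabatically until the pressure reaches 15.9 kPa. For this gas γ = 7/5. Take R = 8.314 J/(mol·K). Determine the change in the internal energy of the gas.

-3360 J

n = P₁V₁/(RT₁) = 89.4×38.6/(8.314×377) = 1.10 mol.
Adiabatic: T₂/T₁ = (P₂/P₁)^((γ−1)/γ) ⇒ T₂ = 377×(0.178)^0.286 = 230 K; V₂ = 133 L.
For an ideal gas ΔU = nCvΔT with Cv = (5/2)R = 20.8 J/(mol·K).
ΔU = 1.10×20.8×(230−377) = -3360 J.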